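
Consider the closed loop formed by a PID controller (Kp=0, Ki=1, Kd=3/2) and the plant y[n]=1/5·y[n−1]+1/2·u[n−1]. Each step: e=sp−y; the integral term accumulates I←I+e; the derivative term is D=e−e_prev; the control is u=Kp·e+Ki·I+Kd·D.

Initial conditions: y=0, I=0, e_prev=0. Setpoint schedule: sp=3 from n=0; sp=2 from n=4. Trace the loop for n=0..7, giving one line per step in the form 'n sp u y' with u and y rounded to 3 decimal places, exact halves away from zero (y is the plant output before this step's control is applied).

0 3 7.500 0.000
1 3 -3.375 3.750
2 3 13.219 -0.938
3 3 -8.273 6.422
4 2 20.029 -2.852
5 2 -18.271 9.444
6 2 34.457 -7.247
7 2 -38.897 15.779

(exact arithmetic carried between steps; '≈' marks a value shown rounded to 6 d.p. or computed from one; I and e_prev carry over from the previous line; the table rounds u and y to 3 d.p., halves away from zero)
n=0: y=0, sp=3, e=sp−y=3; I=3, D=e−e_prev=3; u=0·3+1·3+3/2·3=7.5; next y=1/5·0+1/2·7.5=3.75
n=1: y=3.75, sp=3, e=sp−y=-0.75; I=2.25, D=e−e_prev=-3.75; u=0·(-0.75)+1·2.25+3/2·(-3.75)=-3.375; next y=1/5·3.75+1/2·(-3.375)=-0.9375
n=2: y=-0.9375, sp=3, e=sp−y=3.9375; I=6.1875, D=e−e_prev=4.6875; u=0·3.9375+1·6.1875+3/2·4.6875=13.21875; next y=1/5·(-0.9375)+1/2·13.21875=6.421875
n=3: y=6.421875, sp=3, e=sp−y=-3.421875; I=2.765625, D=e−e_prev=-7.359375; u=0·(-3.421875)+1·2.765625+3/2·(-7.359375)≈-8.273438; next y=1/5·6.421875+1/2·(-8.273438)≈-2.852344
n=4: y≈-2.852344, sp=2, e=sp−y≈4.852344; I≈7.617969, D=e−e_prev≈8.274219; u=0·4.852344+1·7.617969+3/2·8.274219≈20.029297; next y=1/5·(-2.852344)+1/2·20.029297≈9.444180
n=5: y≈9.444180, sp=2, e=sp−y≈-7.444180; I≈0.173789, D=e−e_prev≈-12.296523; u=0·(-7.444180)+1·0.173789+3/2·(-12.296523)≈-18.270996; next y=1/5·9.444180+1/2·(-18.270996)≈-7.246662
n=6: y≈-7.246662, sp=2, e=sp−y≈9.246662; I≈9.420451, D=e−e_prev≈16.690842; u=0·9.246662+1·9.420451+3/2·16.690842≈34.456714; next y=1/5·(-7.246662)+1/2·34.456714≈15.779025
n=7: y≈15.779025, sp=2, e=sp−y≈-13.779025; I≈-4.358573, D=e−e_prev≈-23.025687; u=0·(-13.779025)+1·(-4.358573)+3/2·(-23.025687)≈-38.897103; next y=1/5·15.779025+1/2·(-38.897103)≈-16.292747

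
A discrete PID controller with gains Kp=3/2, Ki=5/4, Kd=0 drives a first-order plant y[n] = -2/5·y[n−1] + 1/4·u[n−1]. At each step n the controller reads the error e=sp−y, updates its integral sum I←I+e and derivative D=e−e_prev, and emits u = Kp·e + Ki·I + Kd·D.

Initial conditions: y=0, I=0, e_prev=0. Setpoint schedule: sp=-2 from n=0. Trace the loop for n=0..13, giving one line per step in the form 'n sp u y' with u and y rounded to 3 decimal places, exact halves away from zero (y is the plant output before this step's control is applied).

0 -2 -5.500 0.000
1 -2 -4.219 -1.375
2 -2 -7.393 -0.505
3 -2 -6.123 -1.646
4 -2 -8.694 -0.872
5 -2 -7.484 -1.825
6 -2 -9.583 -1.141
7 -2 -8.462 -1.939
8 -2 -10.186 -1.340
9 -2 -9.167 -2.011
10 -2 -10.592 -1.487
11 -2 -9.677 -2.053
12 -2 -10.862 -1.598
13 -2 -10.049 -2.076

(exact arithmetic carried between steps; '≈' marks a value shown rounded to 6 d.p. or computed from one; I and e_prev carry over from the previous line; the table rounds u and y to 3 d.p., halves away from zero)
n=0: y=0, sp=-2, e=sp−y=-2; I=-2, D=e−e_prev=-2; u=3/2·(-2)+5/4·(-2)+0·(-2)=-5.5; next y=-2/5·0+1/4·(-5.5)=-1.375
n=1: y=-1.375, sp=-2, e=sp−y=-0.625; I=-2.625, D=e−e_prev=1.375; u=3/2·(-0.625)+5/4·(-2.625)+0·1.375=-4.21875; next y=-2/5·(-1.375)+1/4·(-4.21875)≈-0.504688
n=2: y≈-0.504688, sp=-2, e=sp−y≈-1.495313; I≈-4.120313, D=e−e_prev≈-0.870313; u=3/2·(-1.495313)+5/4·(-4.120313)+0·(-0.870313)≈-7.393359; next y=-2/5·(-0.504688)+1/4·(-7.393359)≈-1.646465
n=3: y≈-1.646465, sp=-2, e=sp−y≈-0.353535; I≈-4.473848, D=e−e_prev≈1.141777; u=3/2·(-0.353535)+5/4·(-4.473848)+0·1.141777≈-6.122612; next y=-2/5·(-1.646465)+1/4·(-6.122612)≈-0.872067
n=4: y≈-0.872067, sp=-2, e=sp−y≈-1.127933; I≈-5.601781, D=e−e_prev≈-0.774398; u=3/2·(-1.127933)+5/4·(-5.601781)+0·(-0.774398)≈-8.694125; next y=-2/5·(-0.872067)+1/4·(-8.694125)≈-1.824704
n=5: y≈-1.824704, sp=-2, e=sp−y≈-0.175296; I≈-5.777076, D=e−e_prev≈0.952637; u=3/2·(-0.175296)+5/4·(-5.777076)+0·0.952637≈-7.484289; next y=-2/5·(-1.824704)+1/4·(-7.484289)≈-1.141190
n=6: y≈-1.141190, sp=-2, e=sp−y≈-0.858810; I≈-6.635886, D=e−e_prev≈-0.683514; u=3/2·(-0.858810)+5/4·(-6.635886)+0·(-0.683514)≈-9.583072; next y=-2/5·(-1.141190)+1/4·(-9.583072)≈-1.939292
n=7: y≈-1.939292, sp=-2, e=sp−y≈-0.060708; I≈-6.696594, D=e−e_prev≈0.798101; u=3/2·(-0.060708)+5/4·(-6.696594)+0·0.798101≈-8.461805; next y=-2/5·(-1.939292)+1/4·(-8.461805)≈-1.339735
n=8: y≈-1.339735, sp=-2, e=sp−y≈-0.660265; I≈-7.356859, D=e−e_prev≈-0.599557; u=3/2·(-0.660265)+5/4·(-7.356859)+0·(-0.599557)≈-10.186473; next y=-2/5·(-1.339735)+1/4·(-10.186473)≈-2.010724
n=9: y≈-2.010724, sp=-2, e=sp−y≈0.010724; I≈-7.346135, D=e−e_prev≈0.670990; u=3/2·0.010724+5/4·(-7.346135)+0·0.670990≈-9.166582; next y=-2/5·(-2.010724)+1/4·(-9.166582)≈-1.487356
n=10: y≈-1.487356, sp=-2, e=sp−y≈-0.512644; I≈-7.858779, D=e−e_prev≈-0.523368; u=3/2·(-0.512644)+5/4·(-7.858779)+0·(-0.523368)≈-10.592440; next y=-2/5·(-1.487356)+1/4·(-10.592440)≈-2.053168
n=11: y≈-2.053168, sp=-2, e=sp−y≈0.053168; I≈-7.805612, D=e−e_prev≈0.565812; u=3/2·0.053168+5/4·(-7.805612)+0·0.565812≈-9.677263; next y=-2/5·(-2.053168)+1/4·(-9.677263)≈-1.598049
n=12: y≈-1.598049, sp=-2, e=sp−y≈-0.401951; I≈-8.207563, D=e−e_prev≈-0.455119; u=3/2·(-0.401951)+5/4·(-8.207563)+0·(-0.455119)≈-10.862381; next y=-2/5·(-1.598049)+1/4·(-10.862381)≈-2.076376
n=13: y≈-2.076376, sp=-2, e=sp−y≈0.076376; I≈-8.131187, D=e−e_prev≈0.478327; u=3/2·0.076376+5/4·(-8.131187)+0·0.478327≈-10.049420; next y=-2/5·(-2.076376)+1/4·(-10.049420)≈-1.681805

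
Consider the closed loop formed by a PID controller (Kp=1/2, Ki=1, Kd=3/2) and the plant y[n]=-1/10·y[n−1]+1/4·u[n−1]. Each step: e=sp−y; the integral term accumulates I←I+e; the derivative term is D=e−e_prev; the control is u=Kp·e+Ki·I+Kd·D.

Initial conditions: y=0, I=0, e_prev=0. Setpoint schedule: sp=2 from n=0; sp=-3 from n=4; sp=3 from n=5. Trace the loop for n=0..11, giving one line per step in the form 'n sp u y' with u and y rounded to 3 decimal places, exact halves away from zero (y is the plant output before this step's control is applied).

0 2 6.000 0.000
1 2 0.500 1.500
2 2 7.825 -0.025
3 2 1.611 1.959
4 -3 -5.116 0.207
5 3 19.069 -1.300
6 3 -6.482 4.897
7 3 21.939 -2.110
8 3 -6.880 5.696
9 3 26.089 -2.290
10 3 -7.722 6.751
11 3 30.159 -2.606

(exact arithmetic carried between steps; '≈' marks a value shown rounded to 6 d.p. or computed from one; I and e_prev carry over from the previous line; the table rounds u and y to 3 d.p., halves away from zero)
n=0: y=0, sp=2, e=sp−y=2; I=2, D=e−e_prev=2; u=1/2·2+1·2+3/2·2=6; next y=-1/10·0+1/4·6=1.5
n=1: y=1.5, sp=2, e=sp−y=0.5; I=2.5, D=e−e_prev=-1.5; u=1/2·0.5+1·2.5+3/2·(-1.5)=0.5; next y=-1/10·1.5+1/4·0.5=-0.025
n=2: y=-0.025, sp=2, e=sp−y=2.025; I=4.525, D=e−e_prev=1.525; u=1/2·2.025+1·4.525+3/2·1.525=7.825; next y=-1/10·(-0.025)+1/4·7.825=1.95875
n=3: y=1.95875, sp=2, e=sp−y=0.04125; I=4.56625, D=e−e_prev=-1.98375; u=1/2·0.04125+1·4.56625+3/2·(-1.98375)=1.61125; next y=-1/10·1.95875+1/4·1.61125≈0.206938
n=4: y≈0.206938, sp=-3, e=sp−y≈-3.206938; I≈1.359313, D=e−e_prev≈-3.248188; u=1/2·(-3.206938)+1·1.359313+3/2·(-3.248188)≈-5.116438; next y=-1/10·0.206938+1/4·(-5.116438)≈-1.299803
n=5: y≈-1.299803, sp=3, e=sp−y≈4.299803; I≈5.659116, D=e−e_prev≈7.506741; u=1/2·4.299803+1·5.659116+3/2·7.506741≈19.069128; next y=-1/10·(-1.299803)+1/4·19.069128≈4.897262
n=6: y≈4.897262, sp=3, e=sp−y≈-1.897262; I≈3.761853, D=e−e_prev≈-6.197065; u=1/2·(-1.897262)+1·3.761853+3/2·(-6.197065)≈-6.482376; next y=-1/10·4.897262+1/4·(-6.482376)≈-2.110320
n=7: y≈-2.110320, sp=3, e=sp−y≈5.110320; I≈8.872174, D=e−e_prev≈7.007583; u=1/2·5.110320+1·8.872174+3/2·7.007583≈21.938708; next y=-1/10·(-2.110320)+1/4·21.938708≈5.695709
n=8: y≈5.695709, sp=3, e=sp−y≈-2.695709; I≈6.176465, D=e−e_prev≈-7.806029; u=1/2·(-2.695709)+1·6.176465+3/2·(-7.806029)≈-6.880434; next y=-1/10·5.695709+1/4·(-6.880434)≈-2.289679
n=9: y≈-2.289679, sp=3, e=sp−y≈5.289679; I≈11.466144, D=e−e_prev≈7.985388; u=1/2·5.289679+1·11.466144+3/2·7.985388≈26.089066; next y=-1/10·(-2.289679)+1/4·26.089066≈6.751234
n=10: y≈6.751234, sp=3, e=sp−y≈-3.751234; I≈7.714910, D=e−e_prev≈-9.040914; u=1/2·(-3.751234)+1·7.714910+3/2·(-9.040914)≈-7.722078; next y=-1/10·6.751234+1/4·(-7.722078)≈-2.605643
n=11: y≈-2.605643, sp=3, e=sp−y≈5.605643; I≈13.320553, D=e−e_prev≈9.356877; u=1/2·5.605643+1·13.320553+3/2·9.356877≈30.158690; next y=-1/10·(-2.605643)+1/4·30.158690≈7.800237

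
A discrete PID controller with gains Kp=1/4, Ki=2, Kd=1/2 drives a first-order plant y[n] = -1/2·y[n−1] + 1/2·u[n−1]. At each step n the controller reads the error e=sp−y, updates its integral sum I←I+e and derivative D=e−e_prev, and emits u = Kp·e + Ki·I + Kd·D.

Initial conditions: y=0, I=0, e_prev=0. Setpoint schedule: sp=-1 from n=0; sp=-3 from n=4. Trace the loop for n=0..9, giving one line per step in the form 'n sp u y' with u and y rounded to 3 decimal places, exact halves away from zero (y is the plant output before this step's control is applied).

0 -1 -2.750 0.000
1 -1 -0.469 -1.375
2 -1 -5.434 0.453
3 -1 1.915 -2.943
4 -3 -16.171 2.429
5 -3 8.912 -9.300
6 -3 -34.969 9.106
7 -3 35.666 -22.037
8 -3 -81.775 28.852
9 -3 111.420 -55.313

(exact arithmetic carried between steps; '≈' marks a value shown rounded to 6 d.p. or computed from one; I and e_prev carry over from the previous line; the table rounds u and y to 3 d.p., halves away from zero)
n=0: y=0, sp=-1, e=sp−y=-1; I=-1, D=e−e_prev=-1; u=1/4·(-1)+2·(-1)+1/2·(-1)=-2.75; next y=-1/2·0+1/2·(-2.75)=-1.375
n=1: y=-1.375, sp=-1, e=sp−y=0.375; I=-0.625, D=e−e_prev=1.375; u=1/4·0.375+2·(-0.625)+1/2·1.375=-0.46875; next y=-1/2·(-1.375)+1/2·(-0.46875)=0.453125
n=2: y=0.453125, sp=-1, e=sp−y=-1.453125; I=-2.078125, D=e−e_prev=-1.828125; u=1/4·(-1.453125)+2·(-2.078125)+1/2·(-1.828125)≈-5.433594; next y=-1/2·0.453125+1/2·(-5.433594)≈-2.943359
n=3: y≈-2.943359, sp=-1, e=sp−y≈1.943359; I≈-0.134766, D=e−e_prev≈3.396484; u=1/4·1.943359+2·(-0.134766)+1/2·3.396484≈1.914551; next y=-1/2·(-2.943359)+1/2·1.914551≈2.428955
n=4: y≈2.428955, sp=-3, e=sp−y≈-5.428955; I≈-5.563721, D=e−e_prev≈-7.372314; u=1/4·(-5.428955)+2·(-5.563721)+1/2·(-7.372314)≈-16.170837; next y=-1/2·2.428955+1/2·(-16.170837)≈-9.299896
n=5: y≈-9.299896, sp=-3, e=sp−y≈6.299896; I≈0.736176, D=e−e_prev≈11.728851; u=1/4·6.299896+2·0.736176+1/2·11.728851≈8.911751; next y=-1/2·(-9.299896)+1/2·8.911751≈9.105824
n=6: y≈9.105824, sp=-3, e=sp−y≈-12.105824; I≈-11.369648, D=e−e_prev≈-18.405720; u=1/4·(-12.105824)+2·(-11.369648)+1/2·(-18.405720)≈-34.968612; next y=-1/2·9.105824+1/2·(-34.968612)≈-22.037218
n=7: y≈-22.037218, sp=-3, e=sp−y≈19.037218; I≈7.667570, D=e−e_prev≈31.143041; u=1/4·19.037218+2·7.667570+1/2·31.143041≈35.665964; next y=-1/2·(-22.037218)+1/2·35.665964≈28.851591
n=8: y≈28.851591, sp=-3, e=sp−y≈-31.851591; I≈-24.184021, D=e−e_prev≈-50.888809; u=1/4·(-31.851591)+2·(-24.184021)+1/2·(-50.888809)≈-81.775345; next y=-1/2·28.851591+1/2·(-81.775345)≈-55.313468
n=9: y≈-55.313468, sp=-3, e=sp−y≈52.313468; I≈28.129446, D=e−e_prev≈84.165059; u=1/4·52.313468+2·28.129446+1/2·84.165059≈111.419789; next y=-1/2·(-55.313468)+1/2·111.419789≈83.366628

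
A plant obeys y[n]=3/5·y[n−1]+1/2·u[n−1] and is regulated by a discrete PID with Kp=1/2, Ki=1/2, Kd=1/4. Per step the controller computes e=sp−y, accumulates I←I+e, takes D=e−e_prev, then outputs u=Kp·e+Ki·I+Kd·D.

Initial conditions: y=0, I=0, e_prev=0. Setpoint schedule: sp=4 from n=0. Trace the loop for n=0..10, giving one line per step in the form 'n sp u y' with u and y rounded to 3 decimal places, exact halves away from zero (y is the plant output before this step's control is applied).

(exact arithmetic carried between steps; '≈' marks a value shown rounded to 6 d.p. or computed from one; I and e_prev carry over from the previous line; the table rounds u and y to 3 d.p., halves away from zero)
n=0: y=0, sp=4, e=sp−y=4; I=4, D=e−e_prev=4; u=1/2·4+1/2·4+1/4·4=5; next y=3/5·0+1/2·5=2.5
n=1: y=2.5, sp=4, e=sp−y=1.5; I=5.5, D=e−e_prev=-2.5; u=1/2·1.5+1/2·5.5+1/4·(-2.5)=2.875; next y=3/5·2.5+1/2·2.875=2.9375
n=2: y=2.9375, sp=4, e=sp−y=1.0625; I=6.5625, D=e−e_prev=-0.4375; u=1/2·1.0625+1/2·6.5625+1/4·(-0.4375)=3.703125; next y=3/5·2.9375+1/2·3.703125≈3.614063
n=3: y≈3.614063, sp=4, e=sp−y≈0.385938; I≈6.948438, D=e−e_prev≈-0.676563; u=1/2·0.385938+1/2·6.948438+1/4·(-0.676563)≈3.498047; next y=3/5·3.614063+1/2·3.498047≈3.917461
n=4: y≈3.917461, sp=4, e=sp−y≈0.082539; I≈7.030977, D=e−e_prev≈-0.303398; u=1/2·0.082539+1/2·7.030977+1/4·(-0.303398)≈3.480908; next y=3/5·3.917461+1/2·3.480908≈4.090931
n=5: y≈4.090931, sp=4, e=sp−y≈-0.090931; I≈6.940046, D=e−e_prev≈-0.173470; u=1/2·(-0.090931)+1/2·6.940046+1/4·(-0.173470)≈3.381190; next y=3/5·4.090931+1/2·3.381190≈4.145153
n=6: y≈4.145153, sp=4, e=sp−y≈-0.145153; I≈6.794892, D=e−e_prev≈-0.054223; u=1/2·(-0.145153)+1/2·6.794892+1/4·(-0.054223)≈3.311314; next y=3/5·4.145153+1/2·3.311314≈4.142749
n=7: y≈4.142749, sp=4, e=sp−y≈-0.142749; I≈6.652143, D=e−e_prev≈0.002405; u=1/2·(-0.142749)+1/2·6.652143+1/4·0.002405≈3.255298; next y=3/5·4.142749+1/2·3.255298≈4.113299
n=8: y≈4.113299, sp=4, e=sp−y≈-0.113299; I≈6.538845, D=e−e_prev≈0.029450; u=1/2·(-0.113299)+1/2·6.538845+1/4·0.029450≈3.220136; next y=3/5·4.113299+1/2·3.220136≈4.078047
n=9: y≈4.078047, sp=4, e=sp−y≈-0.078047; I≈6.460798, D=e−e_prev≈0.035252; u=1/2·(-0.078047)+1/2·6.460798+1/4·0.035252≈3.200188; next y=3/5·4.078047+1/2·3.200188≈4.046922
n=10: y≈4.046922, sp=4, e=sp−y≈-0.046922; I≈6.413875, D=e−e_prev≈0.031125; u=1/2·(-0.046922)+1/2·6.413875+1/4·0.031125≈3.191258; next y=3/5·4.046922+1/2·3.191258≈4.023782

0 4 5.000 0.000
1 4 2.875 2.500
2 4 3.703 2.938
3 4 3.498 3.614
4 4 3.481 3.917
5 4 3.381 4.091
6 4 3.311 4.145
7 4 3.255 4.143
8 4 3.220 4.113
9 4 3.200 4.078
10 4 3.191 4.047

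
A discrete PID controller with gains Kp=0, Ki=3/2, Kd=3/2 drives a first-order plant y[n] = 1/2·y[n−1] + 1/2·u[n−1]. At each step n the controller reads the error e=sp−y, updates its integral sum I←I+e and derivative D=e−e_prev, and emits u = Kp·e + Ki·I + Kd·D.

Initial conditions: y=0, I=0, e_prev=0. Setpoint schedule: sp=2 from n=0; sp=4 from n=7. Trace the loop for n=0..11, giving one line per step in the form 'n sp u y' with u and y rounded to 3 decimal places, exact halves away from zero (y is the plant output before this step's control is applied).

0 2 6.000 0.000
1 2 -3.000 3.000
2 2 9.000 0.000
3 2 -6.000 4.500
4 2 12.750 -0.750
5 2 -11.250 6.000
6 2 18.750 -2.625
7 4 -13.313 8.063
8 4 25.688 -2.625
9 4 -22.875 11.531
10 4 38.672 -5.672
11 4 -39.141 16.500

(exact arithmetic carried between steps; '≈' marks a value shown rounded to 6 d.p. or computed from one; I and e_prev carry over from the previous line; the table rounds u and y to 3 d.p., halves away from zero)
n=0: y=0, sp=2, e=sp−y=2; I=2, D=e−e_prev=2; u=0·2+3/2·2+3/2·2=6; next y=1/2·0+1/2·6=3
n=1: y=3, sp=2, e=sp−y=-1; I=1, D=e−e_prev=-3; u=0·(-1)+3/2·1+3/2·(-3)=-3; next y=1/2·3+1/2·(-3)=0
n=2: y=0, sp=2, e=sp−y=2; I=3, D=e−e_prev=3; u=0·2+3/2·3+3/2·3=9; next y=1/2·0+1/2·9=4.5
n=3: y=4.5, sp=2, e=sp−y=-2.5; I=0.5, D=e−e_prev=-4.5; u=0·(-2.5)+3/2·0.5+3/2·(-4.5)=-6; next y=1/2·4.5+1/2·(-6)=-0.75
n=4: y=-0.75, sp=2, e=sp−y=2.75; I=3.25, D=e−e_prev=5.25; u=0·2.75+3/2·3.25+3/2·5.25=12.75; next y=1/2·(-0.75)+1/2·12.75=6
n=5: y=6, sp=2, e=sp−y=-4; I=-0.75, D=e−e_prev=-6.75; u=0·(-4)+3/2·(-0.75)+3/2·(-6.75)=-11.25; next y=1/2·6+1/2·(-11.25)=-2.625
n=6: y=-2.625, sp=2, e=sp−y=4.625; I=3.875, D=e−e_prev=8.625; u=0·4.625+3/2·3.875+3/2·8.625=18.75; next y=1/2·(-2.625)+1/2·18.75=8.0625
n=7: y=8.0625, sp=4, e=sp−y=-4.0625; I=-0.1875, D=e−e_prev=-8.6875; u=0·(-4.0625)+3/2·(-0.1875)+3/2·(-8.6875)=-13.3125; next y=1/2·8.0625+1/2·(-13.3125)=-2.625
n=8: y=-2.625, sp=4, e=sp−y=6.625; I=6.4375, D=e−e_prev=10.6875; u=0·6.625+3/2·6.4375+3/2·10.6875=25.6875; next y=1/2·(-2.625)+1/2·25.6875=11.53125
n=9: y=11.53125, sp=4, e=sp−y=-7.53125; I=-1.09375, D=e−e_prev=-14.15625; u=0·(-7.53125)+3/2·(-1.09375)+3/2·(-14.15625)=-22.875; next y=1/2·11.53125+1/2·(-22.875)=-5.671875
n=10: y=-5.671875, sp=4, e=sp−y=9.671875; I=8.578125, D=e−e_prev=17.203125; u=0·9.671875+3/2·8.578125+3/2·17.203125=38.671875; next y=1/2·(-5.671875)+1/2·38.671875=16.5
n=11: y=16.5, sp=4, e=sp−y=-12.5; I=-3.921875, D=e−e_prev=-22.171875; u=0·(-12.5)+3/2·(-3.921875)+3/2·(-22.171875)=-39.140625; next y=1/2·16.5+1/2·(-39.140625)≈-11.320313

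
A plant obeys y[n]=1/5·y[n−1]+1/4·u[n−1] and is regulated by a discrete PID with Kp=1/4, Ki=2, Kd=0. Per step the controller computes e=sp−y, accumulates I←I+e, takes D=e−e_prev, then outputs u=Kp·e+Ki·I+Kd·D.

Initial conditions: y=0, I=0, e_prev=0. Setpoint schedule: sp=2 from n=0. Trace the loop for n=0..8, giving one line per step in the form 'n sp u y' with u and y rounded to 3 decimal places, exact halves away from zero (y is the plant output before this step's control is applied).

(exact arithmetic carried between steps; '≈' marks a value shown rounded to 6 d.p. or computed from one; I and e_prev carry over from the previous line; the table rounds u and y to 3 d.p., halves away from zero)
n=0: y=0, sp=2, e=sp−y=2; I=2, D=e−e_prev=2; u=1/4·2+2·2+0·2=4.5; next y=1/5·0+1/4·4.5=1.125
n=1: y=1.125, sp=2, e=sp−y=0.875; I=2.875, D=e−e_prev=-1.125; u=1/4·0.875+2·2.875+0·(-1.125)=5.96875; next y=1/5·1.125+1/4·5.96875≈1.717188
n=2: y≈1.717188, sp=2, e=sp−y≈0.282813; I≈3.157813, D=e−e_prev≈-0.592188; u=1/4·0.282813+2·3.157813+0·(-0.592188)≈6.386328; next y=1/5·1.717188+1/4·6.386328≈1.940020
n=3: y≈1.940020, sp=2, e=sp−y≈0.059980; I≈3.217793, D=e−e_prev≈-0.222832; u=1/4·0.059980+2·3.217793+0·(-0.222832)≈6.450581; next y=1/5·1.940020+1/4·6.450581≈2.000649
n=4: y≈2.000649, sp=2, e=sp−y≈-0.000649; I≈3.217144, D=e−e_prev≈-0.060630; u=1/4·(-0.000649)+2·3.217144+0·(-0.060630)≈6.434125; next y=1/5·2.000649+1/4·6.434125≈2.008661
n=5: y≈2.008661, sp=2, e=sp−y≈-0.008661; I≈3.208483, D=e−e_prev≈-0.008012; u=1/4·(-0.008661)+2·3.208483+0·(-0.008012)≈6.414800; next y=1/5·2.008661+1/4·6.414800≈2.005432
n=6: y≈2.005432, sp=2, e=sp−y≈-0.005432; I≈3.203050, D=e−e_prev≈0.003229; u=1/4·(-0.005432)+2·3.203050+0·0.003229≈6.404743; next y=1/5·2.005432+1/4·6.404743≈2.002272
n=7: y≈2.002272, sp=2, e=sp−y≈-0.002272; I≈3.200778, D=e−e_prev≈0.003160; u=1/4·(-0.002272)+2·3.200778+0·0.003160≈6.400989; next y=1/5·2.002272+1/4·6.400989≈2.000702
n=8: y≈2.000702, sp=2, e=sp−y≈-0.000702; I≈3.200077, D=e−e_prev≈0.001571; u=1/4·(-0.000702)+2·3.200077+0·0.001571≈6.399978; next y=1/5·2.000702+1/4·6.399978≈2.000135

0 2 4.500 0.000
1 2 5.969 1.125
2 2 6.386 1.717
3 2 6.451 1.940
4 2 6.434 2.001
5 2 6.415 2.009
6 2 6.405 2.005
7 2 6.401 2.002
8 2 6.400 2.001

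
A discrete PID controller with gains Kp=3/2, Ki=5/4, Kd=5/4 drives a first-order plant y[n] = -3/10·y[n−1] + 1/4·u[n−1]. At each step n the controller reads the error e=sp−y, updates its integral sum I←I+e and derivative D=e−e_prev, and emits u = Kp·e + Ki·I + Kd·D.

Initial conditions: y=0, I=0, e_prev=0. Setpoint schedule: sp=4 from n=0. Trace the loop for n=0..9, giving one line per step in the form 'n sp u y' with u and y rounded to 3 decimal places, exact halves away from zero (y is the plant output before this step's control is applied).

0 4 16.000 0.000
1 4 0.000 4.000
2 4 25.800 -1.200
3 4 -6.240 6.810
4 4 41.912 -3.603
5 4 -22.248 11.559
6 4 69.610 -9.030
7 4 -56.403 20.111
8 4 120.866 -20.134
9 4 -124.837 36.257

(exact arithmetic carried between steps; '≈' marks a value shown rounded to 6 d.p. or computed from one; I and e_prev carry over from the previous line; the table rounds u and y to 3 d.p., halves away from zero)
n=0: y=0, sp=4, e=sp−y=4; I=4, D=e−e_prev=4; u=3/2·4+5/4·4+5/4·4=16; next y=-3/10·0+1/4·16=4
n=1: y=4, sp=4, e=sp−y=0; I=4, D=e−e_prev=-4; u=3/2·0+5/4·4+5/4·(-4)=0; next y=-3/10·4+1/4·0=-1.2
n=2: y=-1.2, sp=4, e=sp−y=5.2; I=9.2, D=e−e_prev=5.2; u=3/2·5.2+5/4·9.2+5/4·5.2=25.8; next y=-3/10·(-1.2)+1/4·25.8=6.81
n=3: y=6.81, sp=4, e=sp−y=-2.81; I=6.39, D=e−e_prev=-8.01; u=3/2·(-2.81)+5/4·6.39+5/4·(-8.01)=-6.24; next y=-3/10·6.81+1/4·(-6.24)=-3.603
n=4: y=-3.603, sp=4, e=sp−y=7.603; I=13.993, D=e−e_prev=10.413; u=3/2·7.603+5/4·13.993+5/4·10.413=41.912; next y=-3/10·(-3.603)+1/4·41.912=11.5589
n=5: y=11.5589, sp=4, e=sp−y=-7.5589; I=6.4341, D=e−e_prev=-15.1619; u=3/2·(-7.5589)+5/4·6.4341+5/4·(-15.1619)=-22.2481; next y=-3/10·11.5589+1/4·(-22.2481)=-9.029695
n=6: y=-9.029695, sp=4, e=sp−y=13.029695; I=19.463795, D=e−e_prev=20.588595; u=3/2·13.029695+5/4·19.463795+5/4·20.588595=69.61003; next y=-3/10·(-9.029695)+1/4·69.61003=20.111416
n=7: y=20.111416, sp=4, e=sp−y=-16.111416; I=3.352379, D=e−e_prev=-29.141111; u=3/2·(-16.111416)+5/4·3.352379+5/4·(-29.141111)=-56.403039; next y=-3/10·20.111416+1/4·(-56.403039)≈-20.134185
n=8: y≈-20.134185, sp=4, e=sp−y≈24.134185; I≈27.486564, D=e−e_prev≈40.245601; u=3/2·24.134185+5/4·27.486564+5/4·40.245601≈120.866482; next y=-3/10·(-20.134185)+1/4·120.866482≈36.256876
n=9: y≈36.256876, sp=4, e=sp−y≈-32.256876; I≈-4.770312, D=e−e_prev≈-56.391060; u=3/2·(-32.256876)+5/4·(-4.770312)+5/4·(-56.391060)≈-124.837030; next y=-3/10·36.256876+1/4·(-124.837030)≈-42.086320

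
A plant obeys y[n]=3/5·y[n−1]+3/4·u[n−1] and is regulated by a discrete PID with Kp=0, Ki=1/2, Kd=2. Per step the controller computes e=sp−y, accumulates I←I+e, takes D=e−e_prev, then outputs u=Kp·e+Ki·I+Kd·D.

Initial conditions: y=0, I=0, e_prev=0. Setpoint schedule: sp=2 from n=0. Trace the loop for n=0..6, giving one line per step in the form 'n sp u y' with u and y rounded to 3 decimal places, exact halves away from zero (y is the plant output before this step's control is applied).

(exact arithmetic carried between steps; '≈' marks a value shown rounded to 6 d.p. or computed from one; I and e_prev carry over from the previous line; the table rounds u and y to 3 d.p., halves away from zero)
n=0: y=0, sp=2, e=sp−y=2; I=2, D=e−e_prev=2; u=0·2+1/2·2+2·2=5; next y=3/5·0+3/4·5=3.75
n=1: y=3.75, sp=2, e=sp−y=-1.75; I=0.25, D=e−e_prev=-3.75; u=0·(-1.75)+1/2·0.25+2·(-3.75)=-7.375; next y=3/5·3.75+3/4·(-7.375)=-3.28125
n=2: y=-3.28125, sp=2, e=sp−y=5.28125; I=5.53125, D=e−e_prev=7.03125; u=0·5.28125+1/2·5.53125+2·7.03125=16.828125; next y=3/5·(-3.28125)+3/4·16.828125≈10.652344
n=3: y≈10.652344, sp=2, e=sp−y≈-8.652344; I≈-3.121094, D=e−e_prev≈-13.933594; u=0·(-8.652344)+1/2·(-3.121094)+2·(-13.933594)≈-29.427734; next y=3/5·10.652344+3/4·(-29.427734)≈-15.679395
n=4: y≈-15.679395, sp=2, e=sp−y≈17.679395; I≈14.558301, D=e−e_prev≈26.331738; u=0·17.679395+1/2·14.558301+2·26.331738≈59.942627; next y=3/5·(-15.679395)+3/4·59.942627≈35.549333
n=5: y≈35.549333, sp=2, e=sp−y≈-33.549333; I≈-18.991033, D=e−e_prev≈-51.228728; u=0·(-33.549333)+1/2·(-18.991033)+2·(-51.228728)≈-111.952972; next y=3/5·35.549333+3/4·(-111.952972)≈-62.635129
n=6: y≈-62.635129, sp=2, e=sp−y≈64.635129; I≈45.644096, D=e−e_prev≈98.184463; u=0·64.635129+1/2·45.644096+2·98.184463≈219.190974; next y=3/5·(-62.635129)+3/4·219.190974≈126.812153

0 2 5.000 0.000
1 2 -7.375 3.750
2 2 16.828 -3.281
3 2 -29.428 10.652
4 2 59.943 -15.679
5 2 -111.953 35.549
6 2 219.191 -62.635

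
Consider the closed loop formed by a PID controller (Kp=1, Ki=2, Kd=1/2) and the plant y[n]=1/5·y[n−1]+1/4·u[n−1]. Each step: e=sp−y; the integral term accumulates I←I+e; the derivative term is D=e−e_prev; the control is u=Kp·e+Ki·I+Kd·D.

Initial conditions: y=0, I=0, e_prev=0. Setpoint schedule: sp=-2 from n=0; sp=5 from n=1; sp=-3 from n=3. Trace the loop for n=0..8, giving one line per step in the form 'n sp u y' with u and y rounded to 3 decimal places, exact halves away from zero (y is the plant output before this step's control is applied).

0 -2 -7.000 0.000
1 5 20.625 -1.750
2 5 6.803 4.806
3 -3 -10.026 2.662
4 -3 -2.196 -1.974
5 -3 -10.172 -0.944
6 -3 -7.511 -2.732
7 -3 -10.018 -2.424
8 -3 -9.038 -2.989

(exact arithmetic carried between steps; '≈' marks a value shown rounded to 6 d.p. or computed from one; I and e_prev carry over from the previous line; the table rounds u and y to 3 d.p., halves away from zero)
n=0: y=0, sp=-2, e=sp−y=-2; I=-2, D=e−e_prev=-2; u=1·(-2)+2·(-2)+1/2·(-2)=-7; next y=1/5·0+1/4·(-7)=-1.75
n=1: y=-1.75, sp=5, e=sp−y=6.75; I=4.75, D=e−e_prev=8.75; u=1·6.75+2·4.75+1/2·8.75=20.625; next y=1/5·(-1.75)+1/4·20.625=4.80625
n=2: y=4.80625, sp=5, e=sp−y=0.19375; I=4.94375, D=e−e_prev=-6.55625; u=1·0.19375+2·4.94375+1/2·(-6.55625)=6.803125; next y=1/5·4.80625+1/4·6.803125≈2.662031
n=3: y≈2.662031, sp=-3, e=sp−y≈-5.662031; I≈-0.718281, D=e−e_prev≈-5.855781; u=1·(-5.662031)+2·(-0.718281)+1/2·(-5.855781)≈-10.026484; next y=1/5·2.662031+1/4·(-10.026484)≈-1.974215
n=4: y≈-1.974215, sp=-3, e=sp−y≈-1.025785; I≈-1.744066, D=e−e_prev≈4.636246; u=1·(-1.025785)+2·(-1.744066)+1/2·4.636246≈-2.195795; next y=1/5·(-1.974215)+1/4·(-2.195795)≈-0.943792
n=5: y≈-0.943792, sp=-3, e=sp−y≈-2.056208; I≈-3.800275, D=e−e_prev≈-1.030423; u=1·(-2.056208)+2·(-3.800275)+1/2·(-1.030423)≈-10.171969; next y=1/5·(-0.943792)+1/4·(-10.171969)≈-2.731751
n=6: y≈-2.731751, sp=-3, e=sp−y≈-0.268249; I≈-4.068524, D=e−e_prev≈1.787959; u=1·(-0.268249)+2·(-4.068524)+1/2·1.787959≈-7.511318; next y=1/5·(-2.731751)+1/4·(-7.511318)≈-2.424180
n=7: y≈-2.424180, sp=-3, e=sp−y≈-0.575820; I≈-4.644344, D=e−e_prev≈-0.307571; u=1·(-0.575820)+2·(-4.644344)+1/2·(-0.307571)≈-10.018295; next y=1/5·(-2.424180)+1/4·(-10.018295)≈-2.989410
n=8: y≈-2.989410, sp=-3, e=sp−y≈-0.010590; I≈-4.654935, D=e−e_prev≈0.565230; u=1·(-0.010590)+2·(-4.654935)+1/2·0.565230≈-9.037845; next y=1/5·(-2.989410)+1/4·(-9.037845)≈-2.857343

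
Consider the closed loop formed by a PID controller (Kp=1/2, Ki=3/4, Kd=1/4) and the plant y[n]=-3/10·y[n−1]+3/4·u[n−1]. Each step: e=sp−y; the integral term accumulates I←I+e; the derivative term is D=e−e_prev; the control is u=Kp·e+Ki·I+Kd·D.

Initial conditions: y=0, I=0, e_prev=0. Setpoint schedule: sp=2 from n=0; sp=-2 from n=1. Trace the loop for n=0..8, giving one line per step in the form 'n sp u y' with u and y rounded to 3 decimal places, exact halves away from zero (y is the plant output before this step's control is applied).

(exact arithmetic carried between steps; '≈' marks a value shown rounded to 6 d.p. or computed from one; I and e_prev carry over from the previous line; the table rounds u and y to 3 d.p., halves away from zero)
n=0: y=0, sp=2, e=sp−y=2; I=2, D=e−e_prev=2; u=1/2·2+3/4·2+1/4·2=3; next y=-3/10·0+3/4·3=2.25
n=1: y=2.25, sp=-2, e=sp−y=-4.25; I=-2.25, D=e−e_prev=-6.25; u=1/2·(-4.25)+3/4·(-2.25)+1/4·(-6.25)=-5.375; next y=-3/10·2.25+3/4·(-5.375)=-4.70625
n=2: y=-4.70625, sp=-2, e=sp−y=2.70625; I=0.45625, D=e−e_prev=6.95625; u=1/2·2.70625+3/4·0.45625+1/4·6.95625=3.434375; next y=-3/10·(-4.70625)+3/4·3.434375≈3.987656
n=3: y≈3.987656, sp=-2, e=sp−y≈-5.987656; I≈-5.531406, D=e−e_prev≈-8.693906; u=1/2·(-5.987656)+3/4·(-5.531406)+1/4·(-8.693906)≈-9.315859; next y=-3/10·3.987656+3/4·(-9.315859)≈-8.183191
n=4: y≈-8.183191, sp=-2, e=sp−y≈6.183191; I≈0.651785, D=e−e_prev≈12.170848; u=1/2·6.183191+3/4·0.651785+1/4·12.170848≈6.623146; next y=-3/10·(-8.183191)+3/4·6.623146≈7.422317
n=5: y≈7.422317, sp=-2, e=sp−y≈-9.422317; I≈-8.770532, D=e−e_prev≈-15.605509; u=1/2·(-9.422317)+3/4·(-8.770532)+1/4·(-15.605509)≈-15.190435; next y=-3/10·7.422317+3/4·(-15.190435)≈-13.619521
n=6: y≈-13.619521, sp=-2, e=sp−y≈11.619521; I≈2.848989, D=e−e_prev≈21.041839; u=1/2·11.619521+3/4·2.848989+1/4·21.041839≈13.206962; next y=-3/10·(-13.619521)+3/4·13.206962≈13.991078
n=7: y≈13.991078, sp=-2, e=sp−y≈-15.991078; I≈-13.142089, D=e−e_prev≈-27.610599; u=1/2·(-15.991078)+3/4·(-13.142089)+1/4·(-27.610599)≈-24.754756; next y=-3/10·13.991078+3/4·(-24.754756)≈-22.763390
n=8: y≈-22.763390, sp=-2, e=sp−y≈20.763390; I≈7.621301, D=e−e_prev≈36.754468; u=1/2·20.763390+3/4·7.621301+1/4·36.754468≈25.286288; next y=-3/10·(-22.763390)+3/4·25.286288≈25.793733

0 2 3.000 0.000
1 -2 -5.375 2.250
2 -2 3.434 -4.706
3 -2 -9.316 3.988
4 -2 6.623 -8.183
5 -2 -15.190 7.422
6 -2 13.207 -13.620
7 -2 -24.755 13.991
8 -2 25.286 -22.763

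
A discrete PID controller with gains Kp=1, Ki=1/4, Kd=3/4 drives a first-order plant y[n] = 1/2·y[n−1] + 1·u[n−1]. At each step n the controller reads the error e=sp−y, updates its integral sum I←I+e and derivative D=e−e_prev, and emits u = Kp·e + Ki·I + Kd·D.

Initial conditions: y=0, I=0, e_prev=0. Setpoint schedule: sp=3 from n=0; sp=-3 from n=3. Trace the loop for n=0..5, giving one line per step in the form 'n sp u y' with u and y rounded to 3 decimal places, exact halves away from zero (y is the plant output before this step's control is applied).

(exact arithmetic carried between steps; '≈' marks a value shown rounded to 6 d.p. or computed from one; I and e_prev carry over from the previous line; the table rounds u and y to 3 d.p., halves away from zero)
n=0: y=0, sp=3, e=sp−y=3; I=3, D=e−e_prev=3; u=1·3+1/4·3+3/4·3=6; next y=1/2·0+1·6=6
n=1: y=6, sp=3, e=sp−y=-3; I=0, D=e−e_prev=-6; u=1·(-3)+1/4·0+3/4·(-6)=-7.5; next y=1/2·6+1·(-7.5)=-4.5
n=2: y=-4.5, sp=3, e=sp−y=7.5; I=7.5, D=e−e_prev=10.5; u=1·7.5+1/4·7.5+3/4·10.5=17.25; next y=1/2·(-4.5)+1·17.25=15
n=3: y=15, sp=-3, e=sp−y=-18; I=-10.5, D=e−e_prev=-25.5; u=1·(-18)+1/4·(-10.5)+3/4·(-25.5)=-39.75; next y=1/2·15+1·(-39.75)=-32.25
n=4: y=-32.25, sp=-3, e=sp−y=29.25; I=18.75, D=e−e_prev=47.25; u=1·29.25+1/4·18.75+3/4·47.25=69.375; next y=1/2·(-32.25)+1·69.375=53.25
n=5: y=53.25, sp=-3, e=sp−y=-56.25; I=-37.5, D=e−e_prev=-85.5; u=1·(-56.25)+1/4·(-37.5)+3/4·(-85.5)=-129.75; next y=1/2·53.25+1·(-129.75)=-103.125

0 3 6.000 0.000
1 3 -7.500 6.000
2 3 17.250 -4.500
3 -3 -39.750 15.000
4 -3 69.375 -32.250
5 -3 -129.750 53.250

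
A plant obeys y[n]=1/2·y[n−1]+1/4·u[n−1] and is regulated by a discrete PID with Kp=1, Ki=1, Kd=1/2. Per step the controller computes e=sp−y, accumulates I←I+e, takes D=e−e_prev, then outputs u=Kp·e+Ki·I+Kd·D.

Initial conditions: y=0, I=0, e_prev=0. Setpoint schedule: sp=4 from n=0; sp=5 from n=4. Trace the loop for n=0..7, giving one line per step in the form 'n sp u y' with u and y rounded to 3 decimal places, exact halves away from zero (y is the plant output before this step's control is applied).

(exact arithmetic carried between steps; '≈' marks a value shown rounded to 6 d.p. or computed from one; I and e_prev carry over from the previous line; the table rounds u and y to 3 d.p., halves away from zero)
n=0: y=0, sp=4, e=sp−y=4; I=4, D=e−e_prev=4; u=1·4+1·4+1/2·4=10; next y=1/2·0+1/4·10=2.5
n=1: y=2.5, sp=4, e=sp−y=1.5; I=5.5, D=e−e_prev=-2.5; u=1·1.5+1·5.5+1/2·(-2.5)=5.75; next y=1/2·2.5+1/4·5.75=2.6875
n=2: y=2.6875, sp=4, e=sp−y=1.3125; I=6.8125, D=e−e_prev=-0.1875; u=1·1.3125+1·6.8125+1/2·(-0.1875)=8.03125; next y=1/2·2.6875+1/4·8.03125≈3.351563
n=3: y≈3.351563, sp=4, e=sp−y≈0.648438; I≈7.460938, D=e−e_prev≈-0.664063; u=1·0.648438+1·7.460938+1/2·(-0.664063)≈7.777344; next y=1/2·3.351563+1/4·7.777344≈3.620117
n=4: y≈3.620117, sp=5, e=sp−y≈1.379883; I≈8.840820, D=e−e_prev≈0.731445; u=1·1.379883+1·8.840820+1/2·0.731445≈10.586426; next y=1/2·3.620117+1/4·10.586426≈4.456665
n=5: y≈4.456665, sp=5, e=sp−y≈0.543335; I≈9.384155, D=e−e_prev≈-0.836548; u=1·0.543335+1·9.384155+1/2·(-0.836548)≈9.509216; next y=1/2·4.456665+1/4·9.509216≈4.605637
n=6: y≈4.605637, sp=5, e=sp−y≈0.394363; I≈9.778519, D=e−e_prev≈-0.148972; u=1·0.394363+1·9.778519+1/2·(-0.148972)≈10.098396; next y=1/2·4.605637+1/4·10.098396≈4.827417
n=7: y≈4.827417, sp=5, e=sp−y≈0.172583; I≈9.951101, D=e−e_prev≈-0.221781; u=1·0.172583+1·9.951101+1/2·(-0.221781)≈10.012794; next y=1/2·4.827417+1/4·10.012794≈4.916907

0 4 10.000 0.000
1 4 5.750 2.500
2 4 8.031 2.688
3 4 7.777 3.352
4 5 10.586 3.620
5 5 9.509 4.457
6 5 10.098 4.606
7 5 10.013 4.827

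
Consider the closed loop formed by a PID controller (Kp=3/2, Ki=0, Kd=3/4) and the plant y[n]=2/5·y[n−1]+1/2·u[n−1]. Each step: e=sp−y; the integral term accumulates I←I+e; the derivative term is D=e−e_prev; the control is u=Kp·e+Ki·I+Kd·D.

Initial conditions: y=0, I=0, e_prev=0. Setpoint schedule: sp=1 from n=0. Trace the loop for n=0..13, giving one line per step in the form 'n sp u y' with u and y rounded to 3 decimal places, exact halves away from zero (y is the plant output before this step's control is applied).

0 1 2.250 0.000
1 1 -1.031 1.125
2 1 2.491 -0.066
3 1 -1.293 1.219
4 1 2.772 -0.159
5 1 -1.594 1.322
6 1 3.095 -0.268
7 1 -1.942 1.440
8 1 3.469 -0.395
9 1 -2.343 1.576
10 1 3.899 -0.541
11 1 -2.806 1.733
12 1 4.396 -0.710
13 1 -3.340 1.914

(exact arithmetic carried between steps; '≈' marks a value shown rounded to 6 d.p. or computed from one; I and e_prev carry over from the previous line; the table rounds u and y to 3 d.p., halves away from zero)
n=0: y=0, sp=1, e=sp−y=1; I=1, D=e−e_prev=1; u=3/2·1+0·1+3/4·1=2.25; next y=2/5·0+1/2·2.25=1.125
n=1: y=1.125, sp=1, e=sp−y=-0.125; I=0.875, D=e−e_prev=-1.125; u=3/2·(-0.125)+0·0.875+3/4·(-1.125)=-1.03125; next y=2/5·1.125+1/2·(-1.03125)=-0.065625
n=2: y=-0.065625, sp=1, e=sp−y=1.065625; I=1.940625, D=e−e_prev=1.190625; u=3/2·1.065625+0·1.940625+3/4·1.190625≈2.491406; next y=2/5·(-0.065625)+1/2·2.491406≈1.219453
n=3: y≈1.219453, sp=1, e=sp−y≈-0.219453; I≈1.721172, D=e−e_prev≈-1.285078; u=3/2·(-0.219453)+0·1.721172+3/4·(-1.285078)≈-1.292988; next y=2/5·1.219453+1/2·(-1.292988)≈-0.158713
n=4: y≈-0.158713, sp=1, e=sp−y≈1.158713; I≈2.879885, D=e−e_prev≈1.378166; u=3/2·1.158713+0·2.879885+3/4·1.378166≈2.771694; next y=2/5·(-0.158713)+1/2·2.771694≈1.322362
n=5: y≈1.322362, sp=1, e=sp−y≈-0.322362; I≈2.557523, D=e−e_prev≈-1.481075; u=3/2·(-0.322362)+0·2.557523+3/4·(-1.481075)≈-1.594349; next y=2/5·1.322362+1/2·(-1.594349)≈-0.268230
n=6: y≈-0.268230, sp=1, e=sp−y≈1.268230; I≈3.825753, D=e−e_prev≈1.590591; u=3/2·1.268230+0·3.825753+3/4·1.590591≈3.095288; next y=2/5·(-0.268230)+1/2·3.095288≈1.440352
n=7: y≈1.440352, sp=1, e=sp−y≈-0.440352; I≈3.385400, D=e−e_prev≈-1.708582; u=3/2·(-0.440352)+0·3.385400+3/4·(-1.708582)≈-1.941965; next y=2/5·1.440352+1/2·(-1.941965)≈-0.394841
n=8: y≈-0.394841, sp=1, e=sp−y≈1.394841; I≈4.780242, D=e−e_prev≈1.835194; u=3/2·1.394841+0·4.780242+3/4·1.835194≈3.468657; next y=2/5·(-0.394841)+1/2·3.468657≈1.576392
n=9: y≈1.576392, sp=1, e=sp−y≈-0.576392; I≈4.203850, D=e−e_prev≈-1.971233; u=3/2·(-0.576392)+0·4.203850+3/4·(-1.971233)≈-2.343013; next y=2/5·1.576392+1/2·(-2.343013)≈-0.540950
n=10: y≈-0.540950, sp=1, e=sp−y≈1.540950; I≈5.744800, D=e−e_prev≈2.117342; u=3/2·1.540950+0·5.744800+3/4·2.117342≈3.899431; next y=2/5·(-0.540950)+1/2·3.899431≈1.733336
n=11: y≈1.733336, sp=1, e=sp−y≈-0.733336; I≈5.011464, D=e−e_prev≈-2.274285; u=3/2·(-0.733336)+0·5.011464+3/4·(-2.274285)≈-2.805717; next y=2/5·1.733336+1/2·(-2.805717)≈-0.709524
n=12: y≈-0.709524, sp=1, e=sp−y≈1.709524; I≈6.720988, D=e−e_prev≈2.442860; u=3/2·1.709524+0·6.720988+3/4·2.442860≈4.396432; next y=2/5·(-0.709524)+1/2·4.396432≈1.914406
n=13: y≈1.914406, sp=1, e=sp−y≈-0.914406; I≈5.806582, D=e−e_prev≈-2.623931; u=3/2·(-0.914406)+0·5.806582+3/4·(-2.623931)≈-3.339557; next y=2/5·1.914406+1/2·(-3.339557)≈-0.904016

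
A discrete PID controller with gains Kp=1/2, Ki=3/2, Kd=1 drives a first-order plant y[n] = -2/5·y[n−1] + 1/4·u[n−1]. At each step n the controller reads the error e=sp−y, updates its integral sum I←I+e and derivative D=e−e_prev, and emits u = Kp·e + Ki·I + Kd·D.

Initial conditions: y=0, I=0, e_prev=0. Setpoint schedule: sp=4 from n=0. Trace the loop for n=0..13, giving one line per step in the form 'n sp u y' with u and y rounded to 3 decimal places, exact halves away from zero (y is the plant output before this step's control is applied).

0 4 12.000 0.000
1 4 5.000 3.000
2 4 18.350 0.050
3 4 7.773 4.568
4 4 24.793 0.116
5 4 8.060 6.152
6 4 30.661 -0.446
7 4 5.865 7.843
8 4 36.932 -1.671
9 4 1.206 9.902
10 4 44.608 -3.659
11 4 -6.288 12.616
12 4 54.765 -6.618
13 4 -17.412 16.339

(exact arithmetic carried between steps; '≈' marks a value shown rounded to 6 d.p. or computed from one; I and e_prev carry over from the previous line; the table rounds u and y to 3 d.p., halves away from zero)
n=0: y=0, sp=4, e=sp−y=4; I=4, D=e−e_prev=4; u=1/2·4+3/2·4+1·4=12; next y=-2/5·0+1/4·12=3
n=1: y=3, sp=4, e=sp−y=1; I=5, D=e−e_prev=-3; u=1/2·1+3/2·5+1·(-3)=5; next y=-2/5·3+1/4·5=0.05
n=2: y=0.05, sp=4, e=sp−y=3.95; I=8.95, D=e−e_prev=2.95; u=1/2·3.95+3/2·8.95+1·2.95=18.35; next y=-2/5·0.05+1/4·18.35=4.5675
n=3: y=4.5675, sp=4, e=sp−y=-0.5675; I=8.3825, D=e−e_prev=-4.5175; u=1/2·(-0.5675)+3/2·8.3825+1·(-4.5175)=7.7725; next y=-2/5·4.5675+1/4·7.7725=0.116125
n=4: y=0.116125, sp=4, e=sp−y=3.883875; I=12.266375, D=e−e_prev=4.451375; u=1/2·3.883875+3/2·12.266375+1·4.451375=24.792875; next y=-2/5·0.116125+1/4·24.792875≈6.151769
n=5: y≈6.151769, sp=4, e=sp−y≈-2.151769; I≈10.114606, D=e−e_prev≈-6.035644; u=1/2·(-2.151769)+3/2·10.114606+1·(-6.035644)≈8.060381; next y=-2/5·6.151769+1/4·8.060381≈-0.445612
n=6: y≈-0.445612, sp=4, e=sp−y≈4.445612; I≈14.560218, D=e−e_prev≈6.597381; u=1/2·4.445612+3/2·14.560218+1·6.597381≈30.660515; next y=-2/5·(-0.445612)+1/4·30.660515≈7.843374
n=7: y≈7.843374, sp=4, e=sp−y≈-3.843374; I≈10.716845, D=e−e_prev≈-8.288986; u=1/2·(-3.843374)+3/2·10.716845+1·(-8.288986)≈5.864595; next y=-2/5·7.843374+1/4·5.864595≈-1.671201
n=8: y≈-1.671201, sp=4, e=sp−y≈5.671201; I≈16.388046, D=e−e_prev≈9.514574; u=1/2·5.671201+3/2·16.388046+1·9.514574≈36.932243; next y=-2/5·(-1.671201)+1/4·36.932243≈9.901541
n=9: y≈9.901541, sp=4, e=sp−y≈-5.901541; I≈10.486505, D=e−e_prev≈-11.572742; u=1/2·(-5.901541)+3/2·10.486505+1·(-11.572742)≈1.206245; next y=-2/5·9.901541+1/4·1.206245≈-3.659055
n=10: y≈-3.659055, sp=4, e=sp−y≈7.659055; I≈18.145560, D=e−e_prev≈13.560596; u=1/2·7.659055+3/2·18.145560+1·13.560596≈44.608464; next y=-2/5·(-3.659055)+1/4·44.608464≈12.615738
n=11: y≈12.615738, sp=4, e=sp−y≈-8.615738; I≈9.529822, D=e−e_prev≈-16.274793; u=1/2·(-8.615738)+3/2·9.529822+1·(-16.274793)≈-6.287930; next y=-2/5·12.615738+1/4·(-6.287930)≈-6.618278
n=12: y≈-6.618278, sp=4, e=sp−y≈10.618278; I≈20.148099, D=e−e_prev≈19.234016; u=1/2·10.618278+3/2·20.148099+1·19.234016≈54.765304; next y=-2/5·(-6.618278)+1/4·54.765304≈16.338637
n=13: y≈16.338637, sp=4, e=sp−y≈-12.338637; I≈7.809462, D=e−e_prev≈-22.956915; u=1/2·(-12.338637)+3/2·7.809462+1·(-22.956915)≈-17.412039; next y=-2/5·16.338637+1/4·(-17.412039)≈-10.888465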